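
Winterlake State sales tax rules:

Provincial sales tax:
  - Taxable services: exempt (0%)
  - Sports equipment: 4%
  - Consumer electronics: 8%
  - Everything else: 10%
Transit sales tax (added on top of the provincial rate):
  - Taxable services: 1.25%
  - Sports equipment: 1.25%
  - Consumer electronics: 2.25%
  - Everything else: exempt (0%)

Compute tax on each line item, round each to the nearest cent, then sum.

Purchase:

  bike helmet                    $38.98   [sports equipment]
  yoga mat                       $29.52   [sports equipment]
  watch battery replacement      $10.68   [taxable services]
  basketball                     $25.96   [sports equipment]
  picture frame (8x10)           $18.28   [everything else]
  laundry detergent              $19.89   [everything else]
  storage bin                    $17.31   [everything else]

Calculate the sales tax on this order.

$10.64

Bike helmet $38.98: sports equipment → 4% + 1.25% transit = 5.25% → $2.05
Yoga mat $29.52: sports equipment → 4% + 1.25% transit = 5.25% → $1.55
Watch battery replacement $10.68: taxable services → 0% + 1.25% transit = 1.25% → $0.13
Basketball $25.96: sports equipment → 4% + 1.25% transit = 5.25% → $1.36
Picture frame (8x10) $18.28: everything else → 10% + 0% transit = 10% → $1.83
Laundry detergent $19.89: everything else → 10% + 0% transit = 10% → $1.99
Storage bin $17.31: everything else → 10% + 0% transit = 10% → $1.73
Total tax = $2.05 + $1.55 + $0.13 + $1.36 + $1.83 + $1.99 + $1.73 = $10.64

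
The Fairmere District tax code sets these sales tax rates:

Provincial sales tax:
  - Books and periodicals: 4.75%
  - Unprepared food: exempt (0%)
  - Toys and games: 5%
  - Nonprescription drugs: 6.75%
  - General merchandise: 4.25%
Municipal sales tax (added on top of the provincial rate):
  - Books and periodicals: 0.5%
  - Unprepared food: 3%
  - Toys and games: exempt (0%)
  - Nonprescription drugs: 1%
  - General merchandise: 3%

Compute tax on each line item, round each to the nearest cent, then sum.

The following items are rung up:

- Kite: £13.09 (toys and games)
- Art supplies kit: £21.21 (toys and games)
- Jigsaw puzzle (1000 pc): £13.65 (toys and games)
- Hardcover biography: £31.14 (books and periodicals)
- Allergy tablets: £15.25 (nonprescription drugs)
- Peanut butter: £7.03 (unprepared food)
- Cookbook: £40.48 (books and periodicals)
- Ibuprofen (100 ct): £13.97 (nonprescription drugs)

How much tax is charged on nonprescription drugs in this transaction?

Allergy tablets £15.25: nonprescription drugs → 6.75% + 1% municipal = 7.75% → £1.18
Ibuprofen (100 ct) £13.97: nonprescription drugs → 6.75% + 1% municipal = 7.75% → £1.08
Tax on nonprescription drugs = £1.18 + £1.08 = £2.26

£2.26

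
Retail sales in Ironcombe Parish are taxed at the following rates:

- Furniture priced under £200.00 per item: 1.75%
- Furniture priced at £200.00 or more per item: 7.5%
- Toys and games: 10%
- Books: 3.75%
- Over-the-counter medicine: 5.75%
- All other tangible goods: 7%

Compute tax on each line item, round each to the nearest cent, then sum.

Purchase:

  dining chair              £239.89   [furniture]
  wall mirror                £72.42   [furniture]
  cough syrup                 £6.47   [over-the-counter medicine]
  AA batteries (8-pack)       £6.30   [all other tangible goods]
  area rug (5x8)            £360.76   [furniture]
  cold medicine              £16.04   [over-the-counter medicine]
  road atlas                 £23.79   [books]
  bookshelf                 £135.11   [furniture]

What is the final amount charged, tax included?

Dining chair £239.89: furniture, £200.00 or more → 7.5% → £17.99
Wall mirror £72.42: furniture, under £200.00 → 1.75% → £1.27
Cough syrup £6.47: over-the-counter medicine → 5.75% → £0.37
AA batteries (8-pack) £6.30: all other tangible goods → 7% → £0.44
Area rug (5x8) £360.76: furniture, £200.00 or more → 7.5% → £27.06
Cold medicine £16.04: over-the-counter medicine → 5.75% → £0.92
Road atlas £23.79: books → 3.75% → £0.89
Bookshelf £135.11: furniture, under £200.00 → 1.75% → £2.36
Subtotal = £860.78; tax = £51.30; total due = £912.08

£912.08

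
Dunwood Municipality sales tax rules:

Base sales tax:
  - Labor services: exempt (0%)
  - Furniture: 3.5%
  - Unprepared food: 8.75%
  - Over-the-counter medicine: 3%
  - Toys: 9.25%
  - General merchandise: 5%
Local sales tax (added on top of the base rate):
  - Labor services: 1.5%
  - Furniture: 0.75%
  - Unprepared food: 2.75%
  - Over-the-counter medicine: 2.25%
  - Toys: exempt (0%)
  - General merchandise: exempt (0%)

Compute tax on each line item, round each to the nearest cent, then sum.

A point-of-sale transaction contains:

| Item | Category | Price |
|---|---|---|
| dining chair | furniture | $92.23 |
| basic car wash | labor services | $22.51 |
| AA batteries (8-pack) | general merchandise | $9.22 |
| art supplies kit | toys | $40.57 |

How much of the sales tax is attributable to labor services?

$0.34

Basic car wash $22.51: labor services → 0% + 1.5% local = 1.5% → $0.34
Tax on labor services = $0.34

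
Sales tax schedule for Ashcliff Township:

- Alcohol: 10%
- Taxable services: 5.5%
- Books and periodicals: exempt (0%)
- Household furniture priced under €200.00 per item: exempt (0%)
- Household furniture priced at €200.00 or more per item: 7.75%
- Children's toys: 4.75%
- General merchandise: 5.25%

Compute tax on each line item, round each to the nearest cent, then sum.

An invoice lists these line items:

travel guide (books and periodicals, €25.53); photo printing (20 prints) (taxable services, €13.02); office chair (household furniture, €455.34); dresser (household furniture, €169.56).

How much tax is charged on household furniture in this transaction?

Office chair €455.34: household furniture, €200.00 or more → 7.75% → €35.29
Dresser €169.56: household furniture, under €200.00 → 0% → €0.00
Tax on household furniture = €35.29 + €0.00 = €35.29

€35.29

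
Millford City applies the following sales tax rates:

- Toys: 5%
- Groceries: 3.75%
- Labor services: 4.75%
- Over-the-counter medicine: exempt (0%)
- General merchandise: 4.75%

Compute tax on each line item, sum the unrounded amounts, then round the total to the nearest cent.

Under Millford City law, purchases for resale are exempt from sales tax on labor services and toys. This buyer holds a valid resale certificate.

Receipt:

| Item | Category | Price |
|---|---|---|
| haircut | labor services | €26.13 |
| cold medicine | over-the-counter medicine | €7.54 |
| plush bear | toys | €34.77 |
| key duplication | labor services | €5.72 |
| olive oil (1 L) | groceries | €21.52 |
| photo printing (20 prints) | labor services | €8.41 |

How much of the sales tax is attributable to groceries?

€0.81

Olive oil (1 L) €21.52: groceries → 3.75% → €0.807
Tax on groceries: unrounded sum = €0.807 → €0.81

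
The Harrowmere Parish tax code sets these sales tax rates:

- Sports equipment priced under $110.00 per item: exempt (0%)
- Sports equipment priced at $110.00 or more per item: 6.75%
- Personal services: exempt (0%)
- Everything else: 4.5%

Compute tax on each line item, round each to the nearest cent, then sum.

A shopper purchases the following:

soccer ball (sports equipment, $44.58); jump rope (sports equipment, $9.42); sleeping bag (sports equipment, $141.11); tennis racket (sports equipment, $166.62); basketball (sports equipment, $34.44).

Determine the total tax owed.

$20.77

Soccer ball $44.58: sports equipment, under $110.00 → 0% → $0.00
Jump rope $9.42: sports equipment, under $110.00 → 0% → $0.00
Sleeping bag $141.11: sports equipment, $110.00 or more → 6.75% → $9.52
Tennis racket $166.62: sports equipment, $110.00 or more → 6.75% → $11.25
Basketball $34.44: sports equipment, under $110.00 → 0% → $0.00
Total tax = $9.52 + $11.25 = $20.77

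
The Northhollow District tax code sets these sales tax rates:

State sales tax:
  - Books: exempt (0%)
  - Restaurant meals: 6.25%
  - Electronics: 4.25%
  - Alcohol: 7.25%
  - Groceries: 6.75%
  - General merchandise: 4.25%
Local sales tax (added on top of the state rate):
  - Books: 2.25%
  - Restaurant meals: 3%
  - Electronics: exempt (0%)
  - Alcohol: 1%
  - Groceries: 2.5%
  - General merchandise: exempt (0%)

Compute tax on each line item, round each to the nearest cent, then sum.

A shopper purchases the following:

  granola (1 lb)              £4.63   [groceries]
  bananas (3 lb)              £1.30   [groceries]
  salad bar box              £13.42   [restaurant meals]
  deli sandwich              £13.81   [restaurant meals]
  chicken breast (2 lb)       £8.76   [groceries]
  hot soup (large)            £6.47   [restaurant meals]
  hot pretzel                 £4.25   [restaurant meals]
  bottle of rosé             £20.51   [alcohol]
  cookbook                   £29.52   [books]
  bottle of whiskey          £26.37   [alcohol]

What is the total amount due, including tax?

Granola (1 lb) £4.63: groceries → 6.75% + 2.5% local = 9.25% → £0.43
Bananas (3 lb) £1.30: groceries → 6.75% + 2.5% local = 9.25% → £0.12
Salad bar box £13.42: restaurant meals → 6.25% + 3% local = 9.25% → £1.24
Deli sandwich £13.81: restaurant meals → 6.25% + 3% local = 9.25% → £1.28
Chicken breast (2 lb) £8.76: groceries → 6.75% + 2.5% local = 9.25% → £0.81
Hot soup (large) £6.47: restaurant meals → 6.25% + 3% local = 9.25% → £0.60
Hot pretzel £4.25: restaurant meals → 6.25% + 3% local = 9.25% → £0.39
Bottle of rosé £20.51: alcohol → 7.25% + 1% local = 8.25% → £1.69
Cookbook £29.52: books → 0% + 2.25% local = 2.25% → £0.66
Bottle of whiskey £26.37: alcohol → 7.25% + 1% local = 8.25% → £2.18
Subtotal = £129.04; tax = £9.40; total due = £138.44

£138.44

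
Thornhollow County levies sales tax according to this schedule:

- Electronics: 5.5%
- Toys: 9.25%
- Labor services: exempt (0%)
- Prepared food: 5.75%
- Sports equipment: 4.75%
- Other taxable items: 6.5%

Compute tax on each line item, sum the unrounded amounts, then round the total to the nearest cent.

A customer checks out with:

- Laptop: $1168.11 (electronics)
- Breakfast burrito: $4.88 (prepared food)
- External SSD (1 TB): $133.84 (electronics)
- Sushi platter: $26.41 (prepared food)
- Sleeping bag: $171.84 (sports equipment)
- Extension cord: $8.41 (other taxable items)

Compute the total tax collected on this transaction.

$82.12

Laptop $1168.11: electronics → 5.5% → $64.24605
Breakfast burrito $4.88: prepared food → 5.75% → $0.2806
External SSD (1 TB) $133.84: electronics → 5.5% → $7.3612
Sushi platter $26.41: prepared food → 5.75% → $1.518575
Sleeping bag $171.84: sports equipment → 4.75% → $8.1624
Extension cord $8.41: other taxable items → 6.5% → $0.54665
Unrounded tax sum = $82.115475 → $82.12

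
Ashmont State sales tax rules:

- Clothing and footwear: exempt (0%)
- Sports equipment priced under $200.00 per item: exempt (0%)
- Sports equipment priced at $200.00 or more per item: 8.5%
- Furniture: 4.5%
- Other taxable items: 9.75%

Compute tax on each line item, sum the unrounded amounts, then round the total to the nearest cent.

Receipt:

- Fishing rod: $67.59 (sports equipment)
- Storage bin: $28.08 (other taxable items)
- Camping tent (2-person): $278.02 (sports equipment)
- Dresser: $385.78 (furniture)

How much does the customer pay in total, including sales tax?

$803.20

Fishing rod $67.59: sports equipment, under $200.00 → 0% → $0.00
Storage bin $28.08: other taxable items → 9.75% → $2.7378
Camping tent (2-person) $278.02: sports equipment, $200.00 or more → 8.5% → $23.6317
Dresser $385.78: furniture → 4.5% → $17.3601
Subtotal = $759.47; unrounded tax = $43.7296 → $43.73; total due = $803.20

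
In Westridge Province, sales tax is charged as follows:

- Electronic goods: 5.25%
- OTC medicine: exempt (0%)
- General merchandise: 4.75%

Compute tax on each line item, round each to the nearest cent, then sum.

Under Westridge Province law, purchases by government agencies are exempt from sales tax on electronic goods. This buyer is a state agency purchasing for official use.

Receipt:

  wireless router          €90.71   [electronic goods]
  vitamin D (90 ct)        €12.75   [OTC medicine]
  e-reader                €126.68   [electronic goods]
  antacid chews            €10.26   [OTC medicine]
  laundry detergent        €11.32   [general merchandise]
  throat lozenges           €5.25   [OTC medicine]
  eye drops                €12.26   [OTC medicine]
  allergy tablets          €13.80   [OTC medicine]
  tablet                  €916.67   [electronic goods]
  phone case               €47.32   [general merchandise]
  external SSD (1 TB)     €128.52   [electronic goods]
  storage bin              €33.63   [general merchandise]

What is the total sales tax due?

Wireless router €90.71: electronic goods, buyer-exempt → 0% → €0.00
Vitamin D (90 ct) €12.75: OTC medicine → 0% → €0.00
E-reader €126.68: electronic goods, buyer-exempt → 0% → €0.00
Antacid chews €10.26: OTC medicine → 0% → €0.00
Laundry detergent €11.32: general merchandise → 4.75% → €0.54
Throat lozenges €5.25: OTC medicine → 0% → €0.00
Eye drops €12.26: OTC medicine → 0% → €0.00
Allergy tablets €13.80: OTC medicine → 0% → €0.00
Tablet €916.67: electronic goods, buyer-exempt → 0% → €0.00
Phone case €47.32: general merchandise → 4.75% → €2.25
External SSD (1 TB) €128.52: electronic goods, buyer-exempt → 0% → €0.00
Storage bin €33.63: general merchandise → 4.75% → €1.60
Total tax = €0.54 + €2.25 + €1.60 = €4.39

€4.39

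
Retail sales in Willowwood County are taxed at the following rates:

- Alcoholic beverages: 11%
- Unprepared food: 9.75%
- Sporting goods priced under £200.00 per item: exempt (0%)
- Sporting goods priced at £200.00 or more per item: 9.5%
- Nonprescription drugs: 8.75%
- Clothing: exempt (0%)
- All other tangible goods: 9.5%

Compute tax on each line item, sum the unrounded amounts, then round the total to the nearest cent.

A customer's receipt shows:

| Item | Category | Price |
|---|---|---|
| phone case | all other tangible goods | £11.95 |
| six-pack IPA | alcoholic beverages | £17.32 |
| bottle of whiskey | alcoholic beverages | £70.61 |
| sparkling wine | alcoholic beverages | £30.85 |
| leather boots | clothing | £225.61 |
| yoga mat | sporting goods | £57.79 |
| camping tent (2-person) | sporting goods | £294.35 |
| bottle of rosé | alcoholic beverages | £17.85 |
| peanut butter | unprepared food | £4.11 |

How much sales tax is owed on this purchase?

£44.53

Phone case £11.95: all other tangible goods → 9.5% → £1.13525
Six-pack IPA £17.32: alcoholic beverages → 11% → £1.9052
Bottle of whiskey £70.61: alcoholic beverages → 11% → £7.7671
Sparkling wine £30.85: alcoholic beverages → 11% → £3.3935
Leather boots £225.61: clothing → 0% → £0.00
Yoga mat £57.79: sporting goods, under £200.00 → 0% → £0.00
Camping tent (2-person) £294.35: sporting goods, £200.00 or more → 9.5% → £27.96325
Bottle of rosé £17.85: alcoholic beverages → 11% → £1.9635
Peanut butter £4.11: unprepared food → 9.75% → £0.400725
Unrounded tax sum = £44.528525 → £44.53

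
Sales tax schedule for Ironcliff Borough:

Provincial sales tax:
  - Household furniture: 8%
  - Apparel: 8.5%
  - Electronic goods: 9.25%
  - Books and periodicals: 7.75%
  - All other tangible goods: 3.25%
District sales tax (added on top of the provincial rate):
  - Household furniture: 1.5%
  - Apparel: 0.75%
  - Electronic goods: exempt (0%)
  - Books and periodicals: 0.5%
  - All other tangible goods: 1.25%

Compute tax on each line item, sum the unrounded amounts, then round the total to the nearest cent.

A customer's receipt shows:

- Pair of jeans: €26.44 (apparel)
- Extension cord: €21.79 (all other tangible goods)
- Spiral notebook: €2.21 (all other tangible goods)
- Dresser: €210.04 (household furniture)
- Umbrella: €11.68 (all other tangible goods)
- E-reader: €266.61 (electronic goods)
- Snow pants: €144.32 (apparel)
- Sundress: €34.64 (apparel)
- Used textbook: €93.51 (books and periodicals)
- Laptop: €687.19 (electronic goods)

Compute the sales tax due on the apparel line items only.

Pair of jeans €26.44: apparel → 8.5% + 0.75% district = 9.25% → €2.4457
Snow pants €144.32: apparel → 8.5% + 0.75% district = 9.25% → €13.3496
Sundress €34.64: apparel → 8.5% + 0.75% district = 9.25% → €3.2042
Tax on apparel: unrounded sum = €18.9995 → €19.00

€19.00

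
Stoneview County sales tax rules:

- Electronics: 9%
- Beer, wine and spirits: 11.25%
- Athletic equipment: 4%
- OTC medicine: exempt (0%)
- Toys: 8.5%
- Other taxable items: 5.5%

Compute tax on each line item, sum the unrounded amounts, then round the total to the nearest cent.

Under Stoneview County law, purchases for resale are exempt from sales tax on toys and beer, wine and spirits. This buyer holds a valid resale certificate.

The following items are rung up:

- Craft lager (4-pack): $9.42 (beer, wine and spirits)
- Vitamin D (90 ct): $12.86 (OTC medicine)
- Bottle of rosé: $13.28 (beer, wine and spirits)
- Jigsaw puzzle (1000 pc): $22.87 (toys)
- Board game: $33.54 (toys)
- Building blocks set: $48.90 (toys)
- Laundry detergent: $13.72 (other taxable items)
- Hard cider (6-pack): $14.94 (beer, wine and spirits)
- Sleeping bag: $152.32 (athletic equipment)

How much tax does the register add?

$6.85

Craft lager (4-pack) $9.42: beer, wine and spirits, buyer-exempt → 0% → $0.00
Vitamin D (90 ct) $12.86: OTC medicine → 0% → $0.00
Bottle of rosé $13.28: beer, wine and spirits, buyer-exempt → 0% → $0.00
Jigsaw puzzle (1000 pc) $22.87: toys, buyer-exempt → 0% → $0.00
Board game $33.54: toys, buyer-exempt → 0% → $0.00
Building blocks set $48.90: toys, buyer-exempt → 0% → $0.00
Laundry detergent $13.72: other taxable items → 5.5% → $0.7546
Hard cider (6-pack) $14.94: beer, wine and spirits, buyer-exempt → 0% → $0.00
Sleeping bag $152.32: athletic equipment → 4% → $6.0928
Unrounded tax sum = $6.8474 → $6.85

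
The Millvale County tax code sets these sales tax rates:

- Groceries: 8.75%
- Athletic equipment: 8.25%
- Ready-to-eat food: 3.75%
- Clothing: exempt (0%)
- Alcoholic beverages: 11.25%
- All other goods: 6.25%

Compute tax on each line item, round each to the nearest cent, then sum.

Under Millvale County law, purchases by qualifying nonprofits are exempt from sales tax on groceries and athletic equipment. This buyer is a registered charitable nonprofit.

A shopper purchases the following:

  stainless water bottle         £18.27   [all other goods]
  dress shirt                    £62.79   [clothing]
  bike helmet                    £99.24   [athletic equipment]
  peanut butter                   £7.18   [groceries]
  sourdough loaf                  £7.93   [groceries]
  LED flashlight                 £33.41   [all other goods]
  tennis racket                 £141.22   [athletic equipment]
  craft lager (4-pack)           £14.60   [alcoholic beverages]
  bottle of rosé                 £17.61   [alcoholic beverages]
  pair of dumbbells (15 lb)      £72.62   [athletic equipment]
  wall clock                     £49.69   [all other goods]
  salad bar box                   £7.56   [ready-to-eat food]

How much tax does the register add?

£10.24

Stainless water bottle £18.27: all other goods → 6.25% → £1.14
Dress shirt £62.79: clothing → 0% → £0.00
Bike helmet £99.24: athletic equipment, buyer-exempt → 0% → £0.00
Peanut butter £7.18: groceries, buyer-exempt → 0% → £0.00
Sourdough loaf £7.93: groceries, buyer-exempt → 0% → £0.00
LED flashlight £33.41: all other goods → 6.25% → £2.09
Tennis racket £141.22: athletic equipment, buyer-exempt → 0% → £0.00
Craft lager (4-pack) £14.60: alcoholic beverages → 11.25% → £1.64
Bottle of rosé £17.61: alcoholic beverages → 11.25% → £1.98
Pair of dumbbells (15 lb) £72.62: athletic equipment, buyer-exempt → 0% → £0.00
Wall clock £49.69: all other goods → 6.25% → £3.11
Salad bar box £7.56: ready-to-eat food → 3.75% → £0.28
Total tax = £1.14 + £2.09 + £1.64 + £1.98 + £3.11 + £0.28 = £10.24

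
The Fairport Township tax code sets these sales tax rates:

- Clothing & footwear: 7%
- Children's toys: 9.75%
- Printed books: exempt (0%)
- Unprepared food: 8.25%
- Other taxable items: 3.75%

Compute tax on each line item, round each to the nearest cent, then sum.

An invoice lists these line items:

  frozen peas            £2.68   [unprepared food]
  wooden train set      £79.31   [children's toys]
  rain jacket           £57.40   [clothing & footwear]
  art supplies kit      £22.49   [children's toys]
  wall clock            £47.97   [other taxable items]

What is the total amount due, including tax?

Frozen peas £2.68: unprepared food → 8.25% → £0.22
Wooden train set £79.31: children's toys → 9.75% → £7.73
Rain jacket £57.40: clothing & footwear → 7% → £4.02
Art supplies kit £22.49: children's toys → 9.75% → £2.19
Wall clock £47.97: other taxable items → 3.75% → £1.80
Subtotal = £209.85; tax = £15.96; total due = £225.81

£225.81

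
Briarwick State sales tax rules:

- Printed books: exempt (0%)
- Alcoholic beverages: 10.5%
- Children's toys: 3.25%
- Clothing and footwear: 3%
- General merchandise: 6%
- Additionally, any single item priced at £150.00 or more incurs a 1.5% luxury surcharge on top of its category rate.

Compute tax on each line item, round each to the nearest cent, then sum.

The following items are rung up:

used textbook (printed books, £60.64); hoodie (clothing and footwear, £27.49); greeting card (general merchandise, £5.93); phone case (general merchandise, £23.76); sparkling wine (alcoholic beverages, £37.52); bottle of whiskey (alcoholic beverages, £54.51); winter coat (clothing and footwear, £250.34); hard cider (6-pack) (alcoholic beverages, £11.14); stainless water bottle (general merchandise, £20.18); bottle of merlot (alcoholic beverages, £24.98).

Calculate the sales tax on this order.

Used textbook £60.64: printed books → 0% → £0.00
Hoodie £27.49: clothing and footwear → 3% → £0.82
Greeting card £5.93: general merchandise → 6% → £0.36
Phone case £23.76: general merchandise → 6% → £1.43
Sparkling wine £37.52: alcoholic beverages → 10.5% → £3.94
Bottle of whiskey £54.51: alcoholic beverages → 10.5% → £5.72
Winter coat £250.34: clothing and footwear → 3% + 1.5% surcharge = 4.5% → £11.27
Hard cider (6-pack) £11.14: alcoholic beverages → 10.5% → £1.17
Stainless water bottle £20.18: general merchandise → 6% → £1.21
Bottle of merlot £24.98: alcoholic beverages → 10.5% → £2.62
Total tax = £0.82 + £0.36 + £1.43 + £3.94 + £5.72 + £11.27 + £1.17 + £1.21 + £2.62 = £28.54

£28.54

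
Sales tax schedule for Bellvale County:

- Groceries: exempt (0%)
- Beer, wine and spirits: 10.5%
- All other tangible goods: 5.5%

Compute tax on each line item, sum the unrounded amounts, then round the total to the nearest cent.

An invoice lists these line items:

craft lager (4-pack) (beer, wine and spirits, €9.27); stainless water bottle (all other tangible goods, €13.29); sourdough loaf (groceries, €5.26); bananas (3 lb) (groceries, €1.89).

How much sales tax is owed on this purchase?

€1.70

Craft lager (4-pack) €9.27: beer, wine and spirits → 10.5% → €0.97335
Stainless water bottle €13.29: all other tangible goods → 5.5% → €0.73095
Sourdough loaf €5.26: groceries → 0% → €0.00
Bananas (3 lb) €1.89: groceries → 0% → €0.00
Unrounded tax sum = €1.7043 → €1.70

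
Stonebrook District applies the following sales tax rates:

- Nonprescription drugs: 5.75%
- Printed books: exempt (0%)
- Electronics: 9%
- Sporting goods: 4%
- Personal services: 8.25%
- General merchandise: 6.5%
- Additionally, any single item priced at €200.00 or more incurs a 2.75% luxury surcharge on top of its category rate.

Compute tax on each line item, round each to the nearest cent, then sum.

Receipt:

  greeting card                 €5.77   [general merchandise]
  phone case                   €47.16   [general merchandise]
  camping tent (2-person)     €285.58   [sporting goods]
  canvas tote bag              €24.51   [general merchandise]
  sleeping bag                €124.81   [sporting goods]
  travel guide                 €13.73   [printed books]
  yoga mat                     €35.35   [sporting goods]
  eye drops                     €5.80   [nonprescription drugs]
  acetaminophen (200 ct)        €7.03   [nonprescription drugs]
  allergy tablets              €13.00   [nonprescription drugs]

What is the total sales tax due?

€32.20

Greeting card €5.77: general merchandise → 6.5% → €0.38
Phone case €47.16: general merchandise → 6.5% → €3.07
Camping tent (2-person) €285.58: sporting goods → 4% + 2.75% surcharge = 6.75% → €19.28
Canvas tote bag €24.51: general merchandise → 6.5% → €1.59
Sleeping bag €124.81: sporting goods → 4% → €4.99
Travel guide €13.73: printed books → 0% → €0.00
Yoga mat €35.35: sporting goods → 4% → €1.41
Eye drops €5.80: nonprescription drugs → 5.75% → €0.33
Acetaminophen (200 ct) €7.03: nonprescription drugs → 5.75% → €0.40
Allergy tablets €13.00: nonprescription drugs → 5.75% → €0.75
Total tax = €0.38 + €3.07 + €19.28 + €1.59 + €4.99 + €1.41 + €0.33 + €0.40 + €0.75 = €32.20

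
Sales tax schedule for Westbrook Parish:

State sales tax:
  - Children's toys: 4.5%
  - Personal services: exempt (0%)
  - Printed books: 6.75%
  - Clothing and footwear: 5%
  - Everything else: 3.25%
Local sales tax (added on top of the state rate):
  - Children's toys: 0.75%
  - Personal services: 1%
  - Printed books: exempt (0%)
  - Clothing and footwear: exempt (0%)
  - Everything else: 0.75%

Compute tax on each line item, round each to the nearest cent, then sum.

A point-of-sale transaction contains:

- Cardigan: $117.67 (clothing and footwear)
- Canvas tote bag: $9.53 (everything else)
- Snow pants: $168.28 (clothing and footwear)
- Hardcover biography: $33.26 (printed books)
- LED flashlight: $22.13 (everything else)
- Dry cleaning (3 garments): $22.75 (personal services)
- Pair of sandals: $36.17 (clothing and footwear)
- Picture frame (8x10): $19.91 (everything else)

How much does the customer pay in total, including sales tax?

Cardigan $117.67: clothing and footwear → 5% + 0% local = 5% → $5.88
Canvas tote bag $9.53: everything else → 3.25% + 0.75% local = 4% → $0.38
Snow pants $168.28: clothing and footwear → 5% + 0% local = 5% → $8.41
Hardcover biography $33.26: printed books → 6.75% + 0% local = 6.75% → $2.25
LED flashlight $22.13: everything else → 3.25% + 0.75% local = 4% → $0.89
Dry cleaning (3 garments) $22.75: personal services → 0% + 1% local = 1% → $0.23
Pair of sandals $36.17: clothing and footwear → 5% + 0% local = 5% → $1.81
Picture frame (8x10) $19.91: everything else → 3.25% + 0.75% local = 4% → $0.80
Subtotal = $429.70; tax = $20.65; total due = $450.35

$450.35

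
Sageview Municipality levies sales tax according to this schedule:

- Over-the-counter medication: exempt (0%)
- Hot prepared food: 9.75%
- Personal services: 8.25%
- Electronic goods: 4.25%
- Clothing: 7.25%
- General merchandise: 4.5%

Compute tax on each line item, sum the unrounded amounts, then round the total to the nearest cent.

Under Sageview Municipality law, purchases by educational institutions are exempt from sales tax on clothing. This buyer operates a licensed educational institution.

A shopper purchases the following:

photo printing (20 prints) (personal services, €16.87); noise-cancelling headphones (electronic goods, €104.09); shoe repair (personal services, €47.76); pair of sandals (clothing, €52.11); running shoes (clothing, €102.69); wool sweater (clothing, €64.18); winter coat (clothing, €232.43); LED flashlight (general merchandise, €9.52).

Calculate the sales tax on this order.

€10.18

Photo printing (20 prints) €16.87: personal services → 8.25% → €1.391775
Noise-cancelling headphones €104.09: electronic goods → 4.25% → €4.423825
Shoe repair €47.76: personal services → 8.25% → €3.9402
Pair of sandals €52.11: clothing, buyer-exempt → 0% → €0.00
Running shoes €102.69: clothing, buyer-exempt → 0% → €0.00
Wool sweater €64.18: clothing, buyer-exempt → 0% → €0.00
Winter coat €232.43: clothing, buyer-exempt → 0% → €0.00
LED flashlight €9.52: general merchandise → 4.5% → €0.4284
Unrounded tax sum = €10.1842 → €10.18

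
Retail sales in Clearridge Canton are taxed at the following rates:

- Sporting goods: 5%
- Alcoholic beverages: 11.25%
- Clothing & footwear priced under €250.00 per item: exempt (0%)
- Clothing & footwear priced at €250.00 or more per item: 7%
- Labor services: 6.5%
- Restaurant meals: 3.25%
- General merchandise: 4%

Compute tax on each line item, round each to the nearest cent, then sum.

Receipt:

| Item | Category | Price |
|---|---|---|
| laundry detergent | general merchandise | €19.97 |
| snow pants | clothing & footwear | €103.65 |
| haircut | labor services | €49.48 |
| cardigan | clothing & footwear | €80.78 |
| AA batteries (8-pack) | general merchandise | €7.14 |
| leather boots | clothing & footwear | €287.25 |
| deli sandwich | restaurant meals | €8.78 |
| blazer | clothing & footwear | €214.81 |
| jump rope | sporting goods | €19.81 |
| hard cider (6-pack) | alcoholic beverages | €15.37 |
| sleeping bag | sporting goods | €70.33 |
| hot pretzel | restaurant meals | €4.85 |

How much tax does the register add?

Laundry detergent €19.97: general merchandise → 4% → €0.80
Snow pants €103.65: clothing & footwear, under €250.00 → 0% → €0.00
Haircut €49.48: labor services → 6.5% → €3.22
Cardigan €80.78: clothing & footwear, under €250.00 → 0% → €0.00
AA batteries (8-pack) €7.14: general merchandise → 4% → €0.29
Leather boots €287.25: clothing & footwear, €250.00 or more → 7% → €20.11
Deli sandwich €8.78: restaurant meals → 3.25% → €0.29
Blazer €214.81: clothing & footwear, under €250.00 → 0% → €0.00
Jump rope €19.81: sporting goods → 5% → €0.99
Hard cider (6-pack) €15.37: alcoholic beverages → 11.25% → €1.73
Sleeping bag €70.33: sporting goods → 5% → €3.52
Hot pretzel €4.85: restaurant meals → 3.25% → €0.16
Total tax = €0.80 + €3.22 + €0.29 + €20.11 + €0.29 + €0.99 + €1.73 + €3.52 + €0.16 = €31.11

€31.11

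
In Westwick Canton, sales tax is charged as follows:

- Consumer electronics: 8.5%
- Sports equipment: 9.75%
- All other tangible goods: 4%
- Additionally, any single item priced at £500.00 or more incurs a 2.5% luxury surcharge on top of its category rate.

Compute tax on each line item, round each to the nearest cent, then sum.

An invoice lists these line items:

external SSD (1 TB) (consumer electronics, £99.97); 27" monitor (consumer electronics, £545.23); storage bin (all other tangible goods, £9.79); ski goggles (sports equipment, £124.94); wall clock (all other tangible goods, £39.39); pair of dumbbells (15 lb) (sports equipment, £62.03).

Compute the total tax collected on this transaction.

£88.68

External SSD (1 TB) £99.97: consumer electronics → 8.5% → £8.50
27" monitor £545.23: consumer electronics → 8.5% + 2.5% surcharge = 11% → £59.98
Storage bin £9.79: all other tangible goods → 4% → £0.39
Ski goggles £124.94: sports equipment → 9.75% → £12.18
Wall clock £39.39: all other tangible goods → 4% → £1.58
Pair of dumbbells (15 lb) £62.03: sports equipment → 9.75% → £6.05
Total tax = £8.50 + £59.98 + £0.39 + £12.18 + £1.58 + £6.05 = £88.68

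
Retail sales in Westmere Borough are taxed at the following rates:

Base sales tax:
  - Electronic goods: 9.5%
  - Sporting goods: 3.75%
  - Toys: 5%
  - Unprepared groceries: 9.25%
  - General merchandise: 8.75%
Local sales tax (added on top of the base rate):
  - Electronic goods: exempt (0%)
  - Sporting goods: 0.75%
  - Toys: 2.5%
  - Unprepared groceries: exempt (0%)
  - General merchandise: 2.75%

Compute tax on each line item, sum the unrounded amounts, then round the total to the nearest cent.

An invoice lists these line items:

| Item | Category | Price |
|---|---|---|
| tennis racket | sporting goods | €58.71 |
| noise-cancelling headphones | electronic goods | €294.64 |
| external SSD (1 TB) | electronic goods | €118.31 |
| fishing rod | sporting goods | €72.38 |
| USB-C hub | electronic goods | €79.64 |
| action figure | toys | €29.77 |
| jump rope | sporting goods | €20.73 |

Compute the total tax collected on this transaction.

Tennis racket €58.71: sporting goods → 3.75% + 0.75% local = 4.5% → €2.64195
Noise-cancelling headphones €294.64: electronic goods → 9.5% + 0% local = 9.5% → €27.9908
External SSD (1 TB) €118.31: electronic goods → 9.5% + 0% local = 9.5% → €11.23945
Fishing rod €72.38: sporting goods → 3.75% + 0.75% local = 4.5% → €3.2571
USB-C hub €79.64: electronic goods → 9.5% + 0% local = 9.5% → €7.5658
Action figure €29.77: toys → 5% + 2.5% local = 7.5% → €2.23275
Jump rope €20.73: sporting goods → 3.75% + 0.75% local = 4.5% → €0.93285
Unrounded tax sum = €55.8607 → €55.86

€55.86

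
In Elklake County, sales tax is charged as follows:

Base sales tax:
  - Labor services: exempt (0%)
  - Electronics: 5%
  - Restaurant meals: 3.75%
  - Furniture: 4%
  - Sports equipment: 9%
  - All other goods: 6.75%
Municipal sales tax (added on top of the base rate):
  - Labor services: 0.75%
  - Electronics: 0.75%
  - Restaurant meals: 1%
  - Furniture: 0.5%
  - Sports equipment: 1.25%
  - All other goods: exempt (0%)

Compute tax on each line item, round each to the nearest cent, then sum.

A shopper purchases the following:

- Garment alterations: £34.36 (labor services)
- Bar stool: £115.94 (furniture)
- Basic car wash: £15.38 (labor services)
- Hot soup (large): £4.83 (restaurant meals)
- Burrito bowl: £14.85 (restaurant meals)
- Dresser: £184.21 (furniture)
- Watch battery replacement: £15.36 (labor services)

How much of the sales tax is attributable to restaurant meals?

Hot soup (large) £4.83: restaurant meals → 3.75% + 1% municipal = 4.75% → £0.23
Burrito bowl £14.85: restaurant meals → 3.75% + 1% municipal = 4.75% → £0.71
Tax on restaurant meals = £0.23 + £0.71 = £0.94

£0.94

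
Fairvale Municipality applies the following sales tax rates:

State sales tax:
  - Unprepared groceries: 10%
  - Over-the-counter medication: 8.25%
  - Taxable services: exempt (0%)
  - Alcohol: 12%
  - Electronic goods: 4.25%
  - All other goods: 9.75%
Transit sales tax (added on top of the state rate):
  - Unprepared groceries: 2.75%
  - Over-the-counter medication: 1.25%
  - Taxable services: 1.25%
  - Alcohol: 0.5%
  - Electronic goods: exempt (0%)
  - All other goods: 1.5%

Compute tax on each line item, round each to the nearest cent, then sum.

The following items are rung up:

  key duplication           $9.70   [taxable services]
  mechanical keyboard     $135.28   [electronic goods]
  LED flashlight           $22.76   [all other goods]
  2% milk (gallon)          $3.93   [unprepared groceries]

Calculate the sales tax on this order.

$8.93

Key duplication $9.70: taxable services → 0% + 1.25% transit = 1.25% → $0.12
Mechanical keyboard $135.28: electronic goods → 4.25% + 0% transit = 4.25% → $5.75
LED flashlight $22.76: all other goods → 9.75% + 1.5% transit = 11.25% → $2.56
2% milk (gallon) $3.93: unprepared groceries → 10% + 2.75% transit = 12.75% → $0.50
Total tax = $0.12 + $5.75 + $2.56 + $0.50 = $8.93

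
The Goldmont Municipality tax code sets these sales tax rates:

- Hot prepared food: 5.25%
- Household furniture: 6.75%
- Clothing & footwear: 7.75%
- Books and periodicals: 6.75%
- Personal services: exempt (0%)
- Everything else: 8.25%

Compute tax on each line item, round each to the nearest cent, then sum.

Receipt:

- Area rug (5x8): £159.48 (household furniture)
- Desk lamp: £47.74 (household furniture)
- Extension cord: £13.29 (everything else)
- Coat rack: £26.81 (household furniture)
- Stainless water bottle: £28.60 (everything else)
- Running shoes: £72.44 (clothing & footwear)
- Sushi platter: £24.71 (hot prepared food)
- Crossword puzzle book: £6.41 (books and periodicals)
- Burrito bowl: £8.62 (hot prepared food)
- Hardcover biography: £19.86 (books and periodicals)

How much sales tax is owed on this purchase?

£28.38

Area rug (5x8) £159.48: household furniture → 6.75% → £10.76
Desk lamp £47.74: household furniture → 6.75% → £3.22
Extension cord £13.29: everything else → 8.25% → £1.10
Coat rack £26.81: household furniture → 6.75% → £1.81
Stainless water bottle £28.60: everything else → 8.25% → £2.36
Running shoes £72.44: clothing & footwear → 7.75% → £5.61
Sushi platter £24.71: hot prepared food → 5.25% → £1.30
Crossword puzzle book £6.41: books and periodicals → 6.75% → £0.43
Burrito bowl £8.62: hot prepared food → 5.25% → £0.45
Hardcover biography £19.86: books and periodicals → 6.75% → £1.34
Total tax = £10.76 + £3.22 + £1.10 + £1.81 + £2.36 + £5.61 + £1.30 + £0.43 + £0.45 + £1.34 = £28.38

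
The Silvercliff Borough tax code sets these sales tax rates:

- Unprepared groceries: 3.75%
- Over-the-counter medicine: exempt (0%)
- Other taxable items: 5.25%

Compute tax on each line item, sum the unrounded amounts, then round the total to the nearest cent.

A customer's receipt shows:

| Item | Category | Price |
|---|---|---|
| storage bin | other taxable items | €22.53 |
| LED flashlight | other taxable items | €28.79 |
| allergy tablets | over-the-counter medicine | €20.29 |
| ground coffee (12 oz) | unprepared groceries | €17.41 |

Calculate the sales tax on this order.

€3.35

Storage bin €22.53: other taxable items → 5.25% → €1.182825
LED flashlight €28.79: other taxable items → 5.25% → €1.511475
Allergy tablets €20.29: over-the-counter medicine → 0% → €0.00
Ground coffee (12 oz) €17.41: unprepared groceries → 3.75% → €0.652875
Unrounded tax sum = €3.347175 → €3.35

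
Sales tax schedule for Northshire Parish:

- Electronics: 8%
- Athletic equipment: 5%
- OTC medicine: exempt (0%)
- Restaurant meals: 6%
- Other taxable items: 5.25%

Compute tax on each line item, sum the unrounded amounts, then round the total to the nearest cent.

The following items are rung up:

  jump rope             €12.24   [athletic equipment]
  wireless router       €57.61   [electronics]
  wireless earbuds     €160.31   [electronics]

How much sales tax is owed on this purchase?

€18.05

Jump rope €12.24: athletic equipment → 5% → €0.612
Wireless router €57.61: electronics → 8% → €4.6088
Wireless earbuds €160.31: electronics → 8% → €12.8248
Unrounded tax sum = €18.0456 → €18.05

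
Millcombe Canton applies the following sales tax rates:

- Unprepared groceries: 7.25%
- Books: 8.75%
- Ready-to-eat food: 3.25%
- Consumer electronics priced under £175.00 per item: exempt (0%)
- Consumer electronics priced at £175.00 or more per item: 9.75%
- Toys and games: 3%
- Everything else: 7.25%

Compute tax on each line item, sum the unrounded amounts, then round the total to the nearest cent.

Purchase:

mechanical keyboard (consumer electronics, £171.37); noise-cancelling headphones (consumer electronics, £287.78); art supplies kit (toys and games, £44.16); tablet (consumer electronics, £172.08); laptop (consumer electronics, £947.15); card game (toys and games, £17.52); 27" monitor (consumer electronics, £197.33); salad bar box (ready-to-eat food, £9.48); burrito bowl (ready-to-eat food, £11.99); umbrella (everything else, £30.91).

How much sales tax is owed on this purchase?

Mechanical keyboard £171.37: consumer electronics, under £175.00 → 0% → £0.00
Noise-cancelling headphones £287.78: consumer electronics, £175.00 or more → 9.75% → £28.05855
Art supplies kit £44.16: toys and games → 3% → £1.3248
Tablet £172.08: consumer electronics, under £175.00 → 0% → £0.00
Laptop £947.15: consumer electronics, £175.00 or more → 9.75% → £92.347125
Card game £17.52: toys and games → 3% → £0.5256
27" monitor £197.33: consumer electronics, £175.00 or more → 9.75% → £19.239675
Salad bar box £9.48: ready-to-eat food → 3.25% → £0.3081
Burrito bowl £11.99: ready-to-eat food → 3.25% → £0.389675
Umbrella £30.91: everything else → 7.25% → £2.240975
Unrounded tax sum = £144.4345 → £144.43

£144.43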